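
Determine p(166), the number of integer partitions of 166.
189334822579

p(n) counts ways to write n as a sum of positive integers (order ignored).
Euler's pentagonal recurrence: p(k) = p(k-1) + p(k-2) - p(k-5) - p(k-7) + p(k-12) + p(k-15) - ... (offsets j(3j∓1)/2, signs ++--, p(0)=1, p(<0)=0).
DP table for k = 0..165: p(0)=1, p(1)=1, p(2)=2, p(3)=3, p(4)=5, p(5)=7, p(6)=11, p(7)=15, p(8)=22, p(9)=30, p(10)=42, p(11)=56, p(12)=77, p(13)=101, p(14)=135, p(15)=176, p(16)=231, p(17)=297, p(18)=385, p(19)=490, p(20)=627, p(21)=792, p(22)=1002, p(23)=1255, p(24)=1575, p(25)=1958, p(26)=2436, p(27)=3010, p(28)=3718, p(29)=4565, p(30)=5604, p(31)=6842, p(32)=8349, p(33)=10143, p(34)=12310, p(35)=14883, p(36)=17977, p(37)=21637, p(38)=26015, p(39)=31185, p(40)=37338, p(41)=44583, p(42)=53174, p(43)=63261, p(44)=75175, p(45)=89134, p(46)=105558, p(47)=124754, p(48)=147273, p(49)=173525, p(50)=204226, p(51)=239943, p(52)=281589, p(53)=329931, p(54)=386155, p(55)=451276, p(56)=526823, p(57)=614154, p(58)=715220, p(59)=831820, p(60)=966467, p(61)=1121505, p(62)=1300156, p(63)=1505499, p(64)=1741630, p(65)=2012558, p(66)=2323520, p(67)=2679689, p(68)=3087735, p(69)=3554345, p(70)=4087968, p(71)=4697205, p(72)=5392783, p(73)=6185689, p(74)=7089500, p(75)=8118264, p(76)=9289091, p(77)=10619863, p(78)=12132164, p(79)=13848650, p(80)=15796476, p(81)=18004327, p(82)=20506255, p(83)=23338469, p(84)=26543660, p(85)=30167357, p(86)=34262962, p(87)=38887673, p(88)=44108109, p(89)=49995925, p(90)=56634173, p(91)=64112359, p(92)=72533807, p(93)=82010177, p(94)=92669720, p(95)=104651419, p(96)=118114304, p(97)=133230930, p(98)=150198136, p(99)=169229875, p(100)=190569292, p(101)=214481126, p(102)=241265379, p(103)=271248950, p(104)=304801365, p(105)=342325709, p(106)=384276336, p(107)=431149389, p(108)=483502844, p(109)=541946240, p(110)=607163746, p(111)=679903203, p(112)=761002156, p(113)=851376628, p(114)=952050665, p(115)=1064144451, p(116)=1188908248, p(117)=1327710076, p(118)=1482074143, p(119)=1653668665, p(120)=1844349560, p(121)=2056148051, p(122)=2291320912, p(123)=2552338241, p(124)=2841940500, p(125)=3163127352, p(126)=3519222692, p(127)=3913864295, p(128)=4351078600, p(129)=4835271870, p(130)=5371315400, p(131)=5964539504, p(132)=6620830889, p(133)=7346629512, p(134)=8149040695, p(135)=9035836076, p(136)=10015581680, p(137)=11097645016, p(138)=12292341831, p(139)=13610949895, p(140)=15065878135, p(141)=16670689208, p(142)=18440293320, p(143)=20390982757, p(144)=22540654445, p(145)=24908858009, p(146)=27517052599, p(147)=30388671978, p(148)=33549419497, p(149)=37027355200, p(150)=40853235313, p(151)=45060624582, p(152)=49686288421, p(153)=54770336324, p(154)=60356673280, p(155)=66493182097, p(156)=73232243759, p(157)=80630964769, p(158)=88751778802, p(159)=97662728555, p(160)=107438159466, p(161)=118159068427, p(162)=129913904637, p(163)=142798995930, p(164)=156919475295, p(165)=172389800255.
Final step: p(166) = p(165) + p(164) - p(161) - p(159) + p(154) + p(151) - p(144) - p(140) + p(131) + p(126) - p(115) - p(109) + p(96) + p(89) - p(74) - p(66) + p(49) + p(40) - p(21) - p(11)
= 172389800255 + 156919475295 - 118159068427 - 97662728555 + 60356673280 + 45060624582 - 22540654445 - 15065878135 + 5964539504 + 3519222692 - 1064144451 - 541946240 + 118114304 + 49995925 - 7089500 - 2323520 + 173525 + 37338 - 792 - 56
= 189334822579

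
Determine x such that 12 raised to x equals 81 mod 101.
56

Baby-step giant-step with step n = ⌈√101⌉ = 11.
Baby steps 12^j mod 101 (j:value) for j=0..10: 0:1, 1:12, 2:43, 3:11, 4:31, 5:69, 6:20, 7:38, 8:52, 9:18, 10:14.
Giant-step multiplier: 12^(-11) ≡ 12^(100-11) = 12^89 ≡ 98 (mod 101).
Giant steps γ_i = 81·98^i mod 101: γ_0=81, γ_1=60, γ_2=22, γ_3=35, γ_4=97, γ_5=12 (in table at j=1).
x = i·n + j = 5·11 + 1 = 56.
Check: 12^56 ≡ 81 (mod 101).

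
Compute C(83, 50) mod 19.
0

Using Lucas' theorem:
Write n=83 and k=50 in base 19:
n in base 19: [4, 7]
k in base 19: [2, 12]
C(83,50) mod 19 = ∏ C(n_i, k_i) mod 19
Digit binomials (mod 19): C(4,2) = 6; C(7,12) = 0 (k_i > n_i)
Product: 6 × 0 = 0 ≡ 0 (mod 19)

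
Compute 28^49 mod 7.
0

Repeated squaring. Binary of 49 = 110001.
28^1 ≡ 0 (mod 7); 28^2 ≡ 0 (mod 7); 28^4 ≡ 0 (mod 7); 28^8 ≡ 0 (mod 7); 28^16 ≡ 0 (mod 7); 28^32 ≡ 0 (mod 7)
28^49 = 28^1 × 28^16 × 28^32 ≡ 0 (mod 7)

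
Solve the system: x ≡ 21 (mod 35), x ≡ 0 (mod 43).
301

Using Chinese Remainder Theorem:
M = 35 × 43 = 1505
M1 = 43, M2 = 35
y1 = 43^(-1) mod 35 = 22
y2 = 35^(-1) mod 43 = 16
x = (21×43×22 + 0×35×16) mod 1505 = 301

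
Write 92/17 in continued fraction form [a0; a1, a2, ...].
[5; 2, 2, 3]

Euclidean algorithm steps:
92 = 5 × 17 + 7
17 = 2 × 7 + 3
7 = 2 × 3 + 1
3 = 3 × 1 + 0
Continued fraction: [5; 2, 2, 3]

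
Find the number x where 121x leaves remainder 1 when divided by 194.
93

gcd(121, 194) = 1, so the inverse exists.
Extended Euclidean algorithm on (194, 121):
194 = 1 × 121 + 73  ⟹  73 = (1)·194 + (-1)·121
121 = 1 × 73 + 48  ⟹  48 = (-1)·194 + (2)·121
73 = 1 × 48 + 25  ⟹  25 = (2)·194 + (-3)·121
48 = 1 × 25 + 23  ⟹  23 = (-3)·194 + (5)·121
25 = 1 × 23 + 2  ⟹  2 = (5)·194 + (-8)·121
23 = 11 × 2 + 1  ⟹  1 = (-58)·194 + (93)·121
So (93)·121 ≡ 1 (mod 194), i.e. 121^(-1) ≡ 93 (mod 194).
Check: 121 × 93 = 11253 ≡ 1 (mod 194)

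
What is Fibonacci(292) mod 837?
165

Matrix identity: Q^n = [[F_(n+1), F_n], [F_n, F_(n-1)]] with Q = [[1,1],[1,0]].
n = 292 = 100100100₂. Square-and-multiply, entries mod 837:
Q^1 = [[1,1],[1,0]]
Q^2 = (Q^1)² = [[2,1],[1,1]]
Q^4 = (Q^2)² = [[5,3],[3,2]]
Q^9 = (Q^4)²·Q = [[55,34],[34,21]]
Q^18 = (Q^9)² = [[833,73],[73,760]]
Q^36 = (Q^18)² = [[323,783],[783,377]]
Q^73 = (Q^36)²·Q = [[811,109],[109,702]]
Q^146 = (Q^73)² = [[2,28],[28,811]]
Q^292 = (Q^146)² = [[788,165],[165,623]]
F_292 mod 837 = Q^292[0][1] = 165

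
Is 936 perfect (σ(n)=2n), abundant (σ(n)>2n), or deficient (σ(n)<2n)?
abundant

Proper divisors of 936: sum = 1 + 2 + 3 + 4 + 6 + 8 + 9 + 12 + ... + 156 + 234 + 312 + 468 (23 divisors) = 1794
Since 1794 > 936, 936 is abundant.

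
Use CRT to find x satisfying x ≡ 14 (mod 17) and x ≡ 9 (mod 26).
269

Using Chinese Remainder Theorem:
M = 17 × 26 = 442
M1 = 26, M2 = 17
y1 = 26^(-1) mod 17 = 2
y2 = 17^(-1) mod 26 = 23
x = (14×26×2 + 9×17×23) mod 442 = 269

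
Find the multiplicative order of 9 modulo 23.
11

23 is prime, so ord(9) divides φ(23) = 22.
Divisors of 22: 1, 2, 11, 22.
Repeated squaring: 9^1 ≡ 9, 9^2 ≡ 12, 9^4 ≡ 6, 9^8 ≡ 13, 9^16 ≡ 8 (mod 23).
Test 9^d mod 23 for each divisor d in increasing order:
9^1 ≡ 9
9^2 ≡ 12
9^11 = 9^8·9^2·9^1 ≡ 1  ← first divisor giving 1
The order is 11.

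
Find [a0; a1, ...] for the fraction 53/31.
[1; 1, 2, 2, 4]

Euclidean algorithm steps:
53 = 1 × 31 + 22
31 = 1 × 22 + 9
22 = 2 × 9 + 4
9 = 2 × 4 + 1
4 = 4 × 1 + 0
Continued fraction: [1; 1, 2, 2, 4]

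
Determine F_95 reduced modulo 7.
1

Matrix identity: Q^n = [[F_(n+1), F_n], [F_n, F_(n-1)]] with Q = [[1,1],[1,0]].
n = 95 = 1011111₂. Square-and-multiply, entries mod 7:
Q^1 = [[1,1],[1,0]]
Q^2 = (Q^1)² = [[2,1],[1,1]]
Q^5 = (Q^2)²·Q = [[1,5],[5,3]]
Q^11 = (Q^5)²·Q = [[4,5],[5,6]]
Q^23 = (Q^11)²·Q = [[0,6],[6,1]]
Q^47 = (Q^23)²·Q = [[0,1],[1,6]]
Q^95 = (Q^47)²·Q = [[0,1],[1,6]]
F_95 mod 7 = Q^95[0][1] = 1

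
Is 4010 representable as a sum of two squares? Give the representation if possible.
17² + 61² (a=17, b=61)

Factorization: 4010 = 2 × 5 × 401
By Fermat: n is sum of two squares iff every prime p ≡ 3 (mod 4) appears to even power.
All primes ≡ 3 (mod 4) appear to even power.
Search a = 0, 1, 2, … for 4010 - a² a perfect square: first hit at a = 17: 4010 - 289 = 3721 = 61².
4010 = 17² + 61² = 289 + 3721 ✓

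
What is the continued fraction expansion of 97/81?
[1; 5, 16]

Euclidean algorithm steps:
97 = 1 × 81 + 16
81 = 5 × 16 + 1
16 = 16 × 1 + 0
Continued fraction: [1; 5, 16]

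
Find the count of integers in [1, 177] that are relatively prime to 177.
116

177 = 3 × 59
φ(n) = n × ∏(1 - 1/p) for each prime p dividing n
φ(177) = 177 × (1 - 1/3) × (1 - 1/59) = 116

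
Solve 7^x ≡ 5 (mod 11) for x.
2

Baby-step giant-step with step n = ⌈√11⌉ = 4.
Baby steps 7^j mod 11 (j:value) for j=0..3: 0:1, 1:7, 2:5, 3:2.
h = 5 is already in the table at j=2, so x = 2.
Check: 7^2 ≡ 5 (mod 11).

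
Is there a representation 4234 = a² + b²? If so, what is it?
3² + 65² (a=3, b=65)

Factorization: 4234 = 2 × 29 × 73
By Fermat: n is sum of two squares iff every prime p ≡ 3 (mod 4) appears to even power.
All primes ≡ 3 (mod 4) appear to even power.
Search a = 0, 1, 2, … for 4234 - a² a perfect square: first hit at a = 3: 4234 - 9 = 4225 = 65².
4234 = 3² + 65² = 9 + 4225 ✓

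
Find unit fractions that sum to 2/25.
1/13 + 1/325

Greedy algorithm:
2/25: ceiling(25/2) = 13, use 1/13
1/325: ceiling(325/1) = 325, use 1/325
Result: 2/25 = 1/13 + 1/325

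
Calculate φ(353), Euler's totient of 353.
352

353 = 353
φ(n) = n × ∏(1 - 1/p) for each prime p dividing n
φ(353) = 353 × (1 - 1/353) = 352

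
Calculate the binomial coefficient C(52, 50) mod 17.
0

Using Lucas' theorem:
Write n=52 and k=50 in base 17:
n in base 17: [3, 1]
k in base 17: [2, 16]
C(52,50) mod 17 = ∏ C(n_i, k_i) mod 17
Digit binomials (mod 17): C(3,2) = 3; C(1,16) = 0 (k_i > n_i)
Product: 3 × 0 = 0 ≡ 0 (mod 17)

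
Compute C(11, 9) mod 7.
6

Using Lucas' theorem:
Write n=11 and k=9 in base 7:
n in base 7: [1, 4]
k in base 7: [1, 2]
C(11,9) mod 7 = ∏ C(n_i, k_i) mod 7
Digit binomials (mod 7): C(1,1) = 1; C(4,2) = 6
Product: 1 × 6 = 6 ≡ 6 (mod 7)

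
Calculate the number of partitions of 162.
129913904637

p(n) counts ways to write n as a sum of positive integers (order ignored).
Euler's pentagonal recurrence: p(k) = p(k-1) + p(k-2) - p(k-5) - p(k-7) + p(k-12) + p(k-15) - ... (offsets j(3j∓1)/2, signs ++--, p(0)=1, p(<0)=0).
DP table for k = 0..161: p(0)=1, p(1)=1, p(2)=2, p(3)=3, p(4)=5, p(5)=7, p(6)=11, p(7)=15, p(8)=22, p(9)=30, p(10)=42, p(11)=56, p(12)=77, p(13)=101, p(14)=135, p(15)=176, p(16)=231, p(17)=297, p(18)=385, p(19)=490, p(20)=627, p(21)=792, p(22)=1002, p(23)=1255, p(24)=1575, p(25)=1958, p(26)=2436, p(27)=3010, p(28)=3718, p(29)=4565, p(30)=5604, p(31)=6842, p(32)=8349, p(33)=10143, p(34)=12310, p(35)=14883, p(36)=17977, p(37)=21637, p(38)=26015, p(39)=31185, p(40)=37338, p(41)=44583, p(42)=53174, p(43)=63261, p(44)=75175, p(45)=89134, p(46)=105558, p(47)=124754, p(48)=147273, p(49)=173525, p(50)=204226, p(51)=239943, p(52)=281589, p(53)=329931, p(54)=386155, p(55)=451276, p(56)=526823, p(57)=614154, p(58)=715220, p(59)=831820, p(60)=966467, p(61)=1121505, p(62)=1300156, p(63)=1505499, p(64)=1741630, p(65)=2012558, p(66)=2323520, p(67)=2679689, p(68)=3087735, p(69)=3554345, p(70)=4087968, p(71)=4697205, p(72)=5392783, p(73)=6185689, p(74)=7089500, p(75)=8118264, p(76)=9289091, p(77)=10619863, p(78)=12132164, p(79)=13848650, p(80)=15796476, p(81)=18004327, p(82)=20506255, p(83)=23338469, p(84)=26543660, p(85)=30167357, p(86)=34262962, p(87)=38887673, p(88)=44108109, p(89)=49995925, p(90)=56634173, p(91)=64112359, p(92)=72533807, p(93)=82010177, p(94)=92669720, p(95)=104651419, p(96)=118114304, p(97)=133230930, p(98)=150198136, p(99)=169229875, p(100)=190569292, p(101)=214481126, p(102)=241265379, p(103)=271248950, p(104)=304801365, p(105)=342325709, p(106)=384276336, p(107)=431149389, p(108)=483502844, p(109)=541946240, p(110)=607163746, p(111)=679903203, p(112)=761002156, p(113)=851376628, p(114)=952050665, p(115)=1064144451, p(116)=1188908248, p(117)=1327710076, p(118)=1482074143, p(119)=1653668665, p(120)=1844349560, p(121)=2056148051, p(122)=2291320912, p(123)=2552338241, p(124)=2841940500, p(125)=3163127352, p(126)=3519222692, p(127)=3913864295, p(128)=4351078600, p(129)=4835271870, p(130)=5371315400, p(131)=5964539504, p(132)=6620830889, p(133)=7346629512, p(134)=8149040695, p(135)=9035836076, p(136)=10015581680, p(137)=11097645016, p(138)=12292341831, p(139)=13610949895, p(140)=15065878135, p(141)=16670689208, p(142)=18440293320, p(143)=20390982757, p(144)=22540654445, p(145)=24908858009, p(146)=27517052599, p(147)=30388671978, p(148)=33549419497, p(149)=37027355200, p(150)=40853235313, p(151)=45060624582, p(152)=49686288421, p(153)=54770336324, p(154)=60356673280, p(155)=66493182097, p(156)=73232243759, p(157)=80630964769, p(158)=88751778802, p(159)=97662728555, p(160)=107438159466, p(161)=118159068427.
Final step: p(162) = p(161) + p(160) - p(157) - p(155) + p(150) + p(147) - p(140) - p(136) + p(127) + p(122) - p(111) - p(105) + p(92) + p(85) - p(70) - p(62) + p(45) + p(36) - p(17) - p(7)
= 118159068427 + 107438159466 - 80630964769 - 66493182097 + 40853235313 + 30388671978 - 15065878135 - 10015581680 + 3913864295 + 2291320912 - 679903203 - 342325709 + 72533807 + 30167357 - 4087968 - 1300156 + 89134 + 17977 - 297 - 15
= 129913904637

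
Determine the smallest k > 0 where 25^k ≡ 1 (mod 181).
15

181 is prime, so ord(25) divides φ(181) = 180.
Divisors of 180: 1, 2, 3, 4, 5, 6, 9, 10, 12, 15, 18, 20, 30, 36, 45, 60, 90, 180.
Repeated squaring: 25^1 ≡ 25, 25^2 ≡ 82, 25^4 ≡ 27, 25^8 ≡ 5, 25^16 ≡ 25, 25^32 ≡ 82, 25^64 ≡ 27, 25^128 ≡ 5 (mod 181).
Test 25^d mod 181 for each divisor d in increasing order:
25^1 ≡ 25
25^2 ≡ 82
25^3 = 25^2·25^1 ≡ 59
25^4 ≡ 27
25^5 = 25^4·25^1 ≡ 132
25^6 = 25^4·25^2 ≡ 42
25^9 = 25^8·25^1 ≡ 125
25^10 = 25^8·25^2 ≡ 48
25^12 = 25^8·25^4 ≡ 135
25^15 = 25^8·25^4·25^2·25^1 ≡ 1  ← first divisor giving 1
The order is 15.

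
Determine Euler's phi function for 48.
16

48 = 2^4 × 3
φ(n) = n × ∏(1 - 1/p) for each prime p dividing n
φ(48) = 48 × (1 - 1/2) × (1 - 1/3) = 16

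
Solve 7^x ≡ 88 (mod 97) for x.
68

Baby-step giant-step with step n = ⌈√97⌉ = 10.
Baby steps 7^j mod 97 (j:value) for j=0..9: 0:1, 1:7, 2:49, 3:52, 4:73, 5:26, 6:85, 7:13, 8:91, 9:55.
Giant-step multiplier: 7^(-10) ≡ 7^(96-10) = 7^86 ≡ 32 (mod 97).
Giant steps γ_i = 88·32^i mod 97: γ_0=88, γ_1=3, γ_2=96, γ_3=65, γ_4=43, γ_5=18, γ_6=91 (in table at j=8).
x = i·n + j = 6·10 + 8 = 68.
Check: 7^68 ≡ 88 (mod 97).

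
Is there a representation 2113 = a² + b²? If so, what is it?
32² + 33² (a=32, b=33)

Factorization: 2113 = 2113
By Fermat: n is sum of two squares iff every prime p ≡ 3 (mod 4) appears to even power.
All primes ≡ 3 (mod 4) appear to even power.
Search a = 0, 1, 2, … for 2113 - a² a perfect square: first hit at a = 32: 2113 - 1024 = 1089 = 33².
2113 = 32² + 33² = 1024 + 1089 ✓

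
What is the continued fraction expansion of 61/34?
[1; 1, 3, 1, 6]

Euclidean algorithm steps:
61 = 1 × 34 + 27
34 = 1 × 27 + 7
27 = 3 × 7 + 6
7 = 1 × 6 + 1
6 = 6 × 1 + 0
Continued fraction: [1; 1, 3, 1, 6]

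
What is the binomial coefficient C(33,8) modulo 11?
0

Using Lucas' theorem:
Write n=33 and k=8 in base 11:
n in base 11: [3, 0]
k in base 11: [0, 8]
C(33,8) mod 11 = ∏ C(n_i, k_i) mod 11
Digit binomials (mod 11): C(3,0) = 1; C(0,8) = 0 (k_i > n_i)
Product: 1 × 0 = 0 ≡ 0 (mod 11)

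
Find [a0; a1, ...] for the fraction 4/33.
[0; 8, 4]

Euclidean algorithm steps:
4 = 0 × 33 + 4
33 = 8 × 4 + 1
4 = 4 × 1 + 0
Continued fraction: [0; 8, 4]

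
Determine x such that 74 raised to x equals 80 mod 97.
61

Baby-step giant-step with step n = ⌈√97⌉ = 10.
Baby steps 74^j mod 97 (j:value) for j=0..9: 0:1, 1:74, 2:44, 3:55, 4:93, 5:92, 6:18, 7:71, 8:16, 9:20.
Giant-step multiplier: 74^(-10) ≡ 74^(96-10) = 74^86 ≡ 66 (mod 97).
Giant steps γ_i = 80·66^i mod 97: γ_0=80, γ_1=42, γ_2=56, γ_3=10, γ_4=78, γ_5=7, γ_6=74 (in table at j=1).
x = i·n + j = 6·10 + 1 = 61.
Check: 74^61 ≡ 80 (mod 97).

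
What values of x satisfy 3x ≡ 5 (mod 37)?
x ≡ 14 (mod 37)

gcd(3, 37) = 1, which divides 5, so solutions exist.
Find 3^(-1) mod 37 by the extended Euclidean algorithm:
37 = 12 × 3 + 1  ⟹  1 = (1)·37 + (-12)·3
So (-12)·3 ≡ 1 (mod 37), i.e. 3^(-1) ≡ -12 ≡ 25 (mod 37).
x ≡ 25 × 5 = 125 ≡ 14 (mod 37).
Check: 3 × 14 = 42 ≡ 5 (mod 37).
Unique solution: x ≡ 14 (mod 37)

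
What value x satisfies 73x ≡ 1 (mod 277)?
148

gcd(73, 277) = 1, so the inverse exists.
Extended Euclidean algorithm on (277, 73):
277 = 3 × 73 + 58  ⟹  58 = (1)·277 + (-3)·73
73 = 1 × 58 + 15  ⟹  15 = (-1)·277 + (4)·73
58 = 3 × 15 + 13  ⟹  13 = (4)·277 + (-15)·73
15 = 1 × 13 + 2  ⟹  2 = (-5)·277 + (19)·73
13 = 6 × 2 + 1  ⟹  1 = (34)·277 + (-129)·73
So (-129)·73 ≡ 1 (mod 277), i.e. 73^(-1) ≡ -129 ≡ 148 (mod 277).
Check: 73 × 148 = 10804 ≡ 1 (mod 277)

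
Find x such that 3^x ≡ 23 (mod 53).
39

Baby-step giant-step with step n = ⌈√53⌉ = 8.
Baby steps 3^j mod 53 (j:value) for j=0..7: 0:1, 1:3, 2:9, 3:27, 4:28, 5:31, 6:40, 7:14.
Giant-step multiplier: 3^(-8) ≡ 3^(52-8) = 3^44 ≡ 24 (mod 53).
Giant steps γ_i = 23·24^i mod 53: γ_0=23, γ_1=22, γ_2=51, γ_3=5, γ_4=14 (in table at j=7).
x = i·n + j = 4·8 + 7 = 39.
Check: 3^39 ≡ 23 (mod 53).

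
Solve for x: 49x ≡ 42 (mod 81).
x ≡ 24 (mod 81)

gcd(49, 81) = 1, which divides 42, so solutions exist.
Find 49^(-1) mod 81 by the extended Euclidean algorithm:
81 = 1 × 49 + 32  ⟹  32 = (1)·81 + (-1)·49
49 = 1 × 32 + 17  ⟹  17 = (-1)·81 + (2)·49
32 = 1 × 17 + 15  ⟹  15 = (2)·81 + (-3)·49
17 = 1 × 15 + 2  ⟹  2 = (-3)·81 + (5)·49
15 = 7 × 2 + 1  ⟹  1 = (23)·81 + (-38)·49
So (-38)·49 ≡ 1 (mod 81), i.e. 49^(-1) ≡ -38 ≡ 43 (mod 81).
x ≡ 43 × 42 = 1806 ≡ 24 (mod 81).
Check: 49 × 24 = 1176 ≡ 42 (mod 81).
Unique solution: x ≡ 24 (mod 81)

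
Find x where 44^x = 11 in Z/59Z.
31

Baby-step giant-step with step n = ⌈√59⌉ = 8.
Baby steps 44^j mod 59 (j:value) for j=0..7: 0:1, 1:44, 2:48, 3:47, 4:3, 5:14, 6:26, 7:23.
Giant-step multiplier: 44^(-8) ≡ 44^(58-8) = 44^50 ≡ 46 (mod 59).
Giant steps γ_i = 11·46^i mod 59: γ_0=11, γ_1=34, γ_2=30, γ_3=23 (in table at j=7).
x = i·n + j = 3·8 + 7 = 31.
Check: 44^31 ≡ 11 (mod 59).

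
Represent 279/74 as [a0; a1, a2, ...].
[3; 1, 3, 2, 1, 5]

Euclidean algorithm steps:
279 = 3 × 74 + 57
74 = 1 × 57 + 17
57 = 3 × 17 + 6
17 = 2 × 6 + 5
6 = 1 × 5 + 1
5 = 5 × 1 + 0
Continued fraction: [3; 1, 3, 2, 1, 5]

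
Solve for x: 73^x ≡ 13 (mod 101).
6

Baby-step giant-step with step n = ⌈√101⌉ = 11.
Baby steps 73^j mod 101 (j:value) for j=0..10: 0:1, 1:73, 2:77, 3:66, 4:71, 5:32, 6:13, 7:40, 8:92, 9:50, 10:14.
h = 13 is already in the table at j=6, so x = 6.
Check: 73^6 ≡ 13 (mod 101).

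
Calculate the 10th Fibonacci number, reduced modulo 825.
55

Matrix identity: Q^n = [[F_(n+1), F_n], [F_n, F_(n-1)]] with Q = [[1,1],[1,0]].
n = 10 = 1010₂. Square-and-multiply, entries mod 825:
Q^1 = [[1,1],[1,0]]
Q^2 = (Q^1)² = [[2,1],[1,1]]
Q^5 = (Q^2)²·Q = [[8,5],[5,3]]
Q^10 = (Q^5)² = [[89,55],[55,34]]
F_10 mod 825 = Q^10[0][1] = 55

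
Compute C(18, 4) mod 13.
5

Using Lucas' theorem:
Write n=18 and k=4 in base 13:
n in base 13: [1, 5]
k in base 13: [0, 4]
C(18,4) mod 13 = ∏ C(n_i, k_i) mod 13
Digit binomials (mod 13): C(1,0) = 1; C(5,4) = 5
Product: 1 × 5 = 5 ≡ 5 (mod 13)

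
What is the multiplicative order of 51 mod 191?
95

191 is prime, so ord(51) divides φ(191) = 190.
Divisors of 190: 1, 2, 5, 10, 19, 38, 95, 190.
Repeated squaring: 51^1 ≡ 51, 51^2 ≡ 118, 51^4 ≡ 172, 51^8 ≡ 170, 51^16 ≡ 59, 51^32 ≡ 43, 51^64 ≡ 130, 51^128 ≡ 92 (mod 191).
Test 51^d mod 191 for each divisor d in increasing order:
51^1 ≡ 51
51^2 ≡ 118
51^5 = 51^4·51^1 ≡ 177
51^10 = 51^8·51^2 ≡ 5
51^19 = 51^16·51^2·51^1 ≡ 184
51^38 = 51^32·51^4·51^2 ≡ 49
51^95 = 51^64·51^16·51^8·51^4·51^2·51^1 ≡ 1  ← first divisor giving 1
The order is 95.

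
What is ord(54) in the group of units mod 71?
5

71 is prime, so ord(54) divides φ(71) = 70.
Divisors of 70: 1, 2, 5, 7, 10, 14, 35, 70.
Repeated squaring: 54^1 ≡ 54, 54^2 ≡ 5, 54^4 ≡ 25, 54^8 ≡ 57, 54^16 ≡ 54, 54^32 ≡ 5, 54^64 ≡ 25 (mod 71).
Test 54^d mod 71 for each divisor d in increasing order:
54^1 ≡ 54
54^2 ≡ 5
54^5 = 54^4·54^1 ≡ 1  ← first divisor giving 1
The order is 5.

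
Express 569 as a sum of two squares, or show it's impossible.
13² + 20² (a=13, b=20)

Factorization: 569 = 569
By Fermat: n is sum of two squares iff every prime p ≡ 3 (mod 4) appears to even power.
All primes ≡ 3 (mod 4) appear to even power.
Search a = 0, 1, 2, … for 569 - a² a perfect square: first hit at a = 13: 569 - 169 = 400 = 20².
569 = 13² + 20² = 169 + 400 ✓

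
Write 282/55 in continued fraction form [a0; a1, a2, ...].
[5; 7, 1, 6]

Euclidean algorithm steps:
282 = 5 × 55 + 7
55 = 7 × 7 + 6
7 = 1 × 6 + 1
6 = 6 × 1 + 0
Continued fraction: [5; 7, 1, 6]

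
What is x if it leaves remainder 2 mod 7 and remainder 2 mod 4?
2

Using Chinese Remainder Theorem:
M = 7 × 4 = 28
M1 = 4, M2 = 7
y1 = 4^(-1) mod 7 = 2
y2 = 7^(-1) mod 4 = 3
x = (2×4×2 + 2×7×3) mod 28 = 2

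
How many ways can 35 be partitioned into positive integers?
14883

p(n) counts ways to write n as a sum of positive integers (order ignored).
Euler's pentagonal recurrence: p(k) = p(k-1) + p(k-2) - p(k-5) - p(k-7) + p(k-12) + p(k-15) - ... (offsets j(3j∓1)/2, signs ++--, p(0)=1, p(<0)=0).
DP table for k = 0..34: p(0)=1, p(1)=1, p(2)=2, p(3)=3, p(4)=5, p(5)=7, p(6)=11, p(7)=15, p(8)=22, p(9)=30, p(10)=42, p(11)=56, p(12)=77, p(13)=101, p(14)=135, p(15)=176, p(16)=231, p(17)=297, p(18)=385, p(19)=490, p(20)=627, p(21)=792, p(22)=1002, p(23)=1255, p(24)=1575, p(25)=1958, p(26)=2436, p(27)=3010, p(28)=3718, p(29)=4565, p(30)=5604, p(31)=6842, p(32)=8349, p(33)=10143, p(34)=12310.
Final step: p(35) = p(34) + p(33) - p(30) - p(28) + p(23) + p(20) - p(13) - p(9) + p(0)
= 12310 + 10143 - 5604 - 3718 + 1255 + 627 - 101 - 30 + 1
= 14883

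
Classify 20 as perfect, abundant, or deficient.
abundant

Proper divisors of 20: sum = 1 + 2 + 4 + 5 + 10 = 22
Since 22 > 20, 20 is abundant.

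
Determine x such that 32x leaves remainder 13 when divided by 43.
x ≡ 34 (mod 43)

gcd(32, 43) = 1, which divides 13, so solutions exist.
Find 32^(-1) mod 43 by the extended Euclidean algorithm:
43 = 1 × 32 + 11  ⟹  11 = (1)·43 + (-1)·32
32 = 2 × 11 + 10  ⟹  10 = (-2)·43 + (3)·32
11 = 1 × 10 + 1  ⟹  1 = (3)·43 + (-4)·32
So (-4)·32 ≡ 1 (mod 43), i.e. 32^(-1) ≡ -4 ≡ 39 (mod 43).
x ≡ 39 × 13 = 507 ≡ 34 (mod 43).
Check: 32 × 34 = 1088 ≡ 13 (mod 43).
Unique solution: x ≡ 34 (mod 43)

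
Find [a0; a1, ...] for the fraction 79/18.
[4; 2, 1, 1, 3]

Euclidean algorithm steps:
79 = 4 × 18 + 7
18 = 2 × 7 + 4
7 = 1 × 4 + 3
4 = 1 × 3 + 1
3 = 3 × 1 + 0
Continued fraction: [4; 2, 1, 1, 3]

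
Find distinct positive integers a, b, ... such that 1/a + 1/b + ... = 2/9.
1/5 + 1/45

Greedy algorithm:
2/9: ceiling(9/2) = 5, use 1/5
1/45: ceiling(45/1) = 45, use 1/45
Result: 2/9 = 1/5 + 1/45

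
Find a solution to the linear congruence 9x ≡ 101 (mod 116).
x ≡ 37 (mod 116)

gcd(9, 116) = 1, which divides 101, so solutions exist.
Find 9^(-1) mod 116 by the extended Euclidean algorithm:
116 = 12 × 9 + 8  ⟹  8 = (1)·116 + (-12)·9
9 = 1 × 8 + 1  ⟹  1 = (-1)·116 + (13)·9
So (13)·9 ≡ 1 (mod 116), i.e. 9^(-1) ≡ 13 (mod 116).
x ≡ 13 × 101 = 1313 ≡ 37 (mod 116).
Check: 9 × 37 = 333 ≡ 101 (mod 116).
Unique solution: x ≡ 37 (mod 116)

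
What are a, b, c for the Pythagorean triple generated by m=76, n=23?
(5247, 3496, 6305)

Euclid's formula: a = m² - n², b = 2mn, c = m² + n²
m = 76, n = 23
a = 76² - 23² = 5776 - 529 = 5247
b = 2 × 76 × 23 = 3496
c = 76² + 23² = 5776 + 529 = 6305
Verification: 5247² + 3496² = 27531009 + 12222016 = 39753025 = 6305² ✓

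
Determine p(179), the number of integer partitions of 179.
625846753120

p(n) counts ways to write n as a sum of positive integers (order ignored).
Euler's pentagonal recurrence: p(k) = p(k-1) + p(k-2) - p(k-5) - p(k-7) + p(k-12) + p(k-15) - ... (offsets j(3j∓1)/2, signs ++--, p(0)=1, p(<0)=0).
DP table for k = 0..178: p(0)=1, p(1)=1, p(2)=2, p(3)=3, p(4)=5, p(5)=7, p(6)=11, p(7)=15, p(8)=22, p(9)=30, p(10)=42, p(11)=56, p(12)=77, p(13)=101, p(14)=135, p(15)=176, p(16)=231, p(17)=297, p(18)=385, p(19)=490, p(20)=627, p(21)=792, p(22)=1002, p(23)=1255, p(24)=1575, p(25)=1958, p(26)=2436, p(27)=3010, p(28)=3718, p(29)=4565, p(30)=5604, p(31)=6842, p(32)=8349, p(33)=10143, p(34)=12310, p(35)=14883, p(36)=17977, p(37)=21637, p(38)=26015, p(39)=31185, p(40)=37338, p(41)=44583, p(42)=53174, p(43)=63261, p(44)=75175, p(45)=89134, p(46)=105558, p(47)=124754, p(48)=147273, p(49)=173525, p(50)=204226, p(51)=239943, p(52)=281589, p(53)=329931, p(54)=386155, p(55)=451276, p(56)=526823, p(57)=614154, p(58)=715220, p(59)=831820, p(60)=966467, p(61)=1121505, p(62)=1300156, p(63)=1505499, p(64)=1741630, p(65)=2012558, p(66)=2323520, p(67)=2679689, p(68)=3087735, p(69)=3554345, p(70)=4087968, p(71)=4697205, p(72)=5392783, p(73)=6185689, p(74)=7089500, p(75)=8118264, p(76)=9289091, p(77)=10619863, p(78)=12132164, p(79)=13848650, p(80)=15796476, p(81)=18004327, p(82)=20506255, p(83)=23338469, p(84)=26543660, p(85)=30167357, p(86)=34262962, p(87)=38887673, p(88)=44108109, p(89)=49995925, p(90)=56634173, p(91)=64112359, p(92)=72533807, p(93)=82010177, p(94)=92669720, p(95)=104651419, p(96)=118114304, p(97)=133230930, p(98)=150198136, p(99)=169229875, p(100)=190569292, p(101)=214481126, p(102)=241265379, p(103)=271248950, p(104)=304801365, p(105)=342325709, p(106)=384276336, p(107)=431149389, p(108)=483502844, p(109)=541946240, p(110)=607163746, p(111)=679903203, p(112)=761002156, p(113)=851376628, p(114)=952050665, p(115)=1064144451, p(116)=1188908248, p(117)=1327710076, p(118)=1482074143, p(119)=1653668665, p(120)=1844349560, p(121)=2056148051, p(122)=2291320912, p(123)=2552338241, p(124)=2841940500, p(125)=3163127352, p(126)=3519222692, p(127)=3913864295, p(128)=4351078600, p(129)=4835271870, p(130)=5371315400, p(131)=5964539504, p(132)=6620830889, p(133)=7346629512, p(134)=8149040695, p(135)=9035836076, p(136)=10015581680, p(137)=11097645016, p(138)=12292341831, p(139)=13610949895, p(140)=15065878135, p(141)=16670689208, p(142)=18440293320, p(143)=20390982757, p(144)=22540654445, p(145)=24908858009, p(146)=27517052599, p(147)=30388671978, p(148)=33549419497, p(149)=37027355200, p(150)=40853235313, p(151)=45060624582, p(152)=49686288421, p(153)=54770336324, p(154)=60356673280, p(155)=66493182097, p(156)=73232243759, p(157)=80630964769, p(158)=88751778802, p(159)=97662728555, p(160)=107438159466, p(161)=118159068427, p(162)=129913904637, p(163)=142798995930, p(164)=156919475295, p(165)=172389800255, p(166)=189334822579, p(167)=207890420102, p(168)=228204732751, p(169)=250438925115, p(170)=274768617130, p(171)=301384802048, p(172)=330495499613, p(173)=362326859895, p(174)=397125074750, p(175)=435157697830, p(176)=476715857290, p(177)=522115831195, p(178)=571701605655.
Final step: p(179) = p(178) + p(177) - p(174) - p(172) + p(167) + p(164) - p(157) - p(153) + p(144) + p(139) - p(128) - p(122) + p(109) + p(102) - p(87) - p(79) + p(62) + p(53) - p(34) - p(24) + p(3)
= 571701605655 + 522115831195 - 397125074750 - 330495499613 + 207890420102 + 156919475295 - 80630964769 - 54770336324 + 22540654445 + 13610949895 - 4351078600 - 2291320912 + 541946240 + 241265379 - 38887673 - 13848650 + 1300156 + 329931 - 12310 - 1575 + 3
= 625846753120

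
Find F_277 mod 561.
497

Matrix identity: Q^n = [[F_(n+1), F_n], [F_n, F_(n-1)]] with Q = [[1,1],[1,0]].
n = 277 = 100010101₂. Square-and-multiply, entries mod 561:
Q^1 = [[1,1],[1,0]]
Q^2 = (Q^1)² = [[2,1],[1,1]]
Q^4 = (Q^2)² = [[5,3],[3,2]]
Q^8 = (Q^4)² = [[34,21],[21,13]]
Q^17 = (Q^8)²·Q = [[340,475],[475,426]]
Q^34 = (Q^17)² = [[137,322],[322,376]]
Q^69 = (Q^34)²·Q = [[407,155],[155,252]]
Q^138 = (Q^69)² = [[56,43],[43,13]]
Q^277 = (Q^138)²·Q = [[98,497],[497,162]]
F_277 mod 561 = Q^277[0][1] = 497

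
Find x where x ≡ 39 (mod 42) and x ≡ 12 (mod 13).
207

Using Chinese Remainder Theorem:
M = 42 × 13 = 546
M1 = 13, M2 = 42
y1 = 13^(-1) mod 42 = 13
y2 = 42^(-1) mod 13 = 9
x = (39×13×13 + 12×42×9) mod 546 = 207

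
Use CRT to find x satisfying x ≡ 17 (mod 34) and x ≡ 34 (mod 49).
867

Using Chinese Remainder Theorem:
M = 34 × 49 = 1666
M1 = 49, M2 = 34
y1 = 49^(-1) mod 34 = 25
y2 = 34^(-1) mod 49 = 13
x = (17×49×25 + 34×34×13) mod 1666 = 867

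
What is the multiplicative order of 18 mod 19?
2

19 is prime, so ord(18) divides φ(19) = 18.
Divisors of 18: 1, 2, 3, 6, 9, 18.
Repeated squaring: 18^1 ≡ 18, 18^2 ≡ 1, 18^4 ≡ 1, 18^8 ≡ 1, 18^16 ≡ 1 (mod 19).
Test 18^d mod 19 for each divisor d in increasing order:
18^1 ≡ 18
18^2 ≡ 1  ← first divisor giving 1
The order is 2.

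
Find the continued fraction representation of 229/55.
[4; 6, 9]

Euclidean algorithm steps:
229 = 4 × 55 + 9
55 = 6 × 9 + 1
9 = 9 × 1 + 0
Continued fraction: [4; 6, 9]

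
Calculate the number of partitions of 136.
10015581680

p(n) counts ways to write n as a sum of positive integers (order ignored).
Euler's pentagonal recurrence: p(k) = p(k-1) + p(k-2) - p(k-5) - p(k-7) + p(k-12) + p(k-15) - ... (offsets j(3j∓1)/2, signs ++--, p(0)=1, p(<0)=0).
DP table for k = 0..135: p(0)=1, p(1)=1, p(2)=2, p(3)=3, p(4)=5, p(5)=7, p(6)=11, p(7)=15, p(8)=22, p(9)=30, p(10)=42, p(11)=56, p(12)=77, p(13)=101, p(14)=135, p(15)=176, p(16)=231, p(17)=297, p(18)=385, p(19)=490, p(20)=627, p(21)=792, p(22)=1002, p(23)=1255, p(24)=1575, p(25)=1958, p(26)=2436, p(27)=3010, p(28)=3718, p(29)=4565, p(30)=5604, p(31)=6842, p(32)=8349, p(33)=10143, p(34)=12310, p(35)=14883, p(36)=17977, p(37)=21637, p(38)=26015, p(39)=31185, p(40)=37338, p(41)=44583, p(42)=53174, p(43)=63261, p(44)=75175, p(45)=89134, p(46)=105558, p(47)=124754, p(48)=147273, p(49)=173525, p(50)=204226, p(51)=239943, p(52)=281589, p(53)=329931, p(54)=386155, p(55)=451276, p(56)=526823, p(57)=614154, p(58)=715220, p(59)=831820, p(60)=966467, p(61)=1121505, p(62)=1300156, p(63)=1505499, p(64)=1741630, p(65)=2012558, p(66)=2323520, p(67)=2679689, p(68)=3087735, p(69)=3554345, p(70)=4087968, p(71)=4697205, p(72)=5392783, p(73)=6185689, p(74)=7089500, p(75)=8118264, p(76)=9289091, p(77)=10619863, p(78)=12132164, p(79)=13848650, p(80)=15796476, p(81)=18004327, p(82)=20506255, p(83)=23338469, p(84)=26543660, p(85)=30167357, p(86)=34262962, p(87)=38887673, p(88)=44108109, p(89)=49995925, p(90)=56634173, p(91)=64112359, p(92)=72533807, p(93)=82010177, p(94)=92669720, p(95)=104651419, p(96)=118114304, p(97)=133230930, p(98)=150198136, p(99)=169229875, p(100)=190569292, p(101)=214481126, p(102)=241265379, p(103)=271248950, p(104)=304801365, p(105)=342325709, p(106)=384276336, p(107)=431149389, p(108)=483502844, p(109)=541946240, p(110)=607163746, p(111)=679903203, p(112)=761002156, p(113)=851376628, p(114)=952050665, p(115)=1064144451, p(116)=1188908248, p(117)=1327710076, p(118)=1482074143, p(119)=1653668665, p(120)=1844349560, p(121)=2056148051, p(122)=2291320912, p(123)=2552338241, p(124)=2841940500, p(125)=3163127352, p(126)=3519222692, p(127)=3913864295, p(128)=4351078600, p(129)=4835271870, p(130)=5371315400, p(131)=5964539504, p(132)=6620830889, p(133)=7346629512, p(134)=8149040695, p(135)=9035836076.
Final step: p(136) = p(135) + p(134) - p(131) - p(129) + p(124) + p(121) - p(114) - p(110) + p(101) + p(96) - p(85) - p(79) + p(66) + p(59) - p(44) - p(36) + p(19) + p(10)
= 9035836076 + 8149040695 - 5964539504 - 4835271870 + 2841940500 + 2056148051 - 952050665 - 607163746 + 214481126 + 118114304 - 30167357 - 13848650 + 2323520 + 831820 - 75175 - 17977 + 490 + 42
= 10015581680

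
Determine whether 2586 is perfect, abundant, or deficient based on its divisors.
abundant

Proper divisors of 2586: sum = 1 + 2 + 3 + 6 + 431 + 862 + 1293 = 2598
Since 2598 > 2586, 2586 is abundant.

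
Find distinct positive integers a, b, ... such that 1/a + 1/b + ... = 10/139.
1/14 + 1/1946

Greedy algorithm:
10/139: ceiling(139/10) = 14, use 1/14
1/1946: ceiling(1946/1) = 1946, use 1/1946
Result: 10/139 = 1/14 + 1/1946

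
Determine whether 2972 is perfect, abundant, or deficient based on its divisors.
deficient

Proper divisors of 2972: sum = 1 + 2 + 4 + 743 + 1486 = 2236
Since 2236 < 2972, 2972 is deficient.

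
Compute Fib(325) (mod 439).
374

Matrix identity: Q^n = [[F_(n+1), F_n], [F_n, F_(n-1)]] with Q = [[1,1],[1,0]].
n = 325 = 101000101₂. Square-and-multiply, entries mod 439:
Q^1 = [[1,1],[1,0]]
Q^2 = (Q^1)² = [[2,1],[1,1]]
Q^5 = (Q^2)²·Q = [[8,5],[5,3]]
Q^10 = (Q^5)² = [[89,55],[55,34]]
Q^20 = (Q^10)² = [[410,180],[180,230]]
Q^40 = (Q^20)² = [[316,182],[182,134]]
Q^81 = (Q^40)²·Q = [[209,402],[402,246]]
Q^162 = (Q^81)² = [[272,286],[286,425]]
Q^325 = (Q^162)²·Q = [[410,374],[374,36]]
F_325 mod 439 = Q^325[0][1] = 374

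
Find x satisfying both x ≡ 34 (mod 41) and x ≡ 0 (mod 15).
75

Using Chinese Remainder Theorem:
M = 41 × 15 = 615
M1 = 15, M2 = 41
y1 = 15^(-1) mod 41 = 11
y2 = 41^(-1) mod 15 = 11
x = (34×15×11 + 0×41×11) mod 615 = 75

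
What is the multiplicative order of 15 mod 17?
8

17 is prime, so ord(15) divides φ(17) = 16.
Divisors of 16: 1, 2, 4, 8, 16.
Repeated squaring: 15^1 ≡ 15, 15^2 ≡ 4, 15^4 ≡ 16, 15^8 ≡ 1, 15^16 ≡ 1 (mod 17).
Test 15^d mod 17 for each divisor d in increasing order:
15^1 ≡ 15
15^2 ≡ 4
15^4 ≡ 16
15^8 ≡ 1  ← first divisor giving 1
The order is 8.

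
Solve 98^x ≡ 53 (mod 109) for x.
65

Baby-step giant-step with step n = ⌈√109⌉ = 11.
Baby steps 98^j mod 109 (j:value) for j=0..10: 0:1, 1:98, 2:12, 3:86, 4:35, 5:51, 6:93, 7:67, 8:26, 9:41, 10:94.
Giant-step multiplier: 98^(-11) ≡ 98^(108-11) = 98^97 ≡ 37 (mod 109).
Giant steps γ_i = 53·37^i mod 109: γ_0=53, γ_1=108, γ_2=72, γ_3=48, γ_4=32, γ_5=94 (in table at j=10).
x = i·n + j = 5·11 + 10 = 65.
Check: 98^65 ≡ 53 (mod 109).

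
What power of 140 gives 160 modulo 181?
157

Baby-step giant-step with step n = ⌈√181⌉ = 14.
Baby steps 140^j mod 181 (j:value) for j=0..13: 0:1, 1:140, 2:52, 3:40, 4:170, 5:89, 6:152, 7:103, 8:121, 9:107, 10:138, 11:134, 12:117, 13:90.
Giant-step multiplier: 140^(-14) ≡ 140^(180-14) = 140^166 ≡ 106 (mod 181).
Giant steps γ_i = 160·106^i mod 181: γ_0=160, γ_1=127, γ_2=68, γ_3=149, γ_4=47, γ_5=95, γ_6=115, γ_7=63, γ_8=162, γ_9=158, γ_10=96, γ_11=40 (in table at j=3).
x = i·n + j = 11·14 + 3 = 157.
Check: 140^157 ≡ 160 (mod 181).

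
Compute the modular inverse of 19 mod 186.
49

gcd(19, 186) = 1, so the inverse exists.
Extended Euclidean algorithm on (186, 19):
186 = 9 × 19 + 15  ⟹  15 = (1)·186 + (-9)·19
19 = 1 × 15 + 4  ⟹  4 = (-1)·186 + (10)·19
15 = 3 × 4 + 3  ⟹  3 = (4)·186 + (-39)·19
4 = 1 × 3 + 1  ⟹  1 = (-5)·186 + (49)·19
So (49)·19 ≡ 1 (mod 186), i.e. 19^(-1) ≡ 49 (mod 186).
Check: 19 × 49 = 931 ≡ 1 (mod 186)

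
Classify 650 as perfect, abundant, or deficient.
abundant

Proper divisors of 650: sum = 1 + 2 + 5 + 10 + 13 + 25 + 26 + 50 + 65 + 130 + 325 = 652
Since 652 > 650, 650 is abundant.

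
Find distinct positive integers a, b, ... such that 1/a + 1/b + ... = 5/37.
1/8 + 1/99 + 1/29304

Greedy algorithm:
5/37: ceiling(37/5) = 8, use 1/8
3/296: ceiling(296/3) = 99, use 1/99
1/29304: ceiling(29304/1) = 29304, use 1/29304
Result: 5/37 = 1/8 + 1/99 + 1/29304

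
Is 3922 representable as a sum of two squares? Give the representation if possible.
21² + 59² (a=21, b=59)

Factorization: 3922 = 2 × 37 × 53
By Fermat: n is sum of two squares iff every prime p ≡ 3 (mod 4) appears to even power.
All primes ≡ 3 (mod 4) appear to even power.
Search a = 0, 1, 2, … for 3922 - a² a perfect square: first hit at a = 21: 3922 - 441 = 3481 = 59².
3922 = 21² + 59² = 441 + 3481 ✓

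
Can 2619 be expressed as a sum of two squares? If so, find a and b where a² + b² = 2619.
Not possible

Factorization: 2619 = 3^3 × 97
By Fermat: n is sum of two squares iff every prime p ≡ 3 (mod 4) appears to even power.
Prime(s) ≡ 3 (mod 4) with odd exponent: [(3, 3)]
Therefore 2619 cannot be expressed as a² + b².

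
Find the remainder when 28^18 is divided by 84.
28

Repeated squaring. Binary of 18 = 10010.
28^1 ≡ 28 (mod 84); 28^2 ≡ 28 (mod 84); 28^4 ≡ 28 (mod 84); 28^8 ≡ 28 (mod 84); 28^16 ≡ 28 (mod 84)
28^18 = 28^2 × 28^16 ≡ 28 (mod 84)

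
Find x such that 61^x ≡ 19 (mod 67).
58

Baby-step giant-step with step n = ⌈√67⌉ = 9.
Baby steps 61^j mod 67 (j:value) for j=0..8: 0:1, 1:61, 2:36, 3:52, 4:23, 5:63, 6:24, 7:57, 8:60.
Giant-step multiplier: 61^(-9) ≡ 61^(66-9) = 61^57 ≡ 8 (mod 67).
Giant steps γ_i = 19·8^i mod 67: γ_0=19, γ_1=18, γ_2=10, γ_3=13, γ_4=37, γ_5=28, γ_6=23 (in table at j=4).
x = i·n + j = 6·9 + 4 = 58.
Check: 61^58 ≡ 19 (mod 67).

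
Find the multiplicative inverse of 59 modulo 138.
131

gcd(59, 138) = 1, so the inverse exists.
Extended Euclidean algorithm on (138, 59):
138 = 2 × 59 + 20  ⟹  20 = (1)·138 + (-2)·59
59 = 2 × 20 + 19  ⟹  19 = (-2)·138 + (5)·59
20 = 1 × 19 + 1  ⟹  1 = (3)·138 + (-7)·59
So (-7)·59 ≡ 1 (mod 138), i.e. 59^(-1) ≡ -7 ≡ 131 (mod 138).
Check: 59 × 131 = 7729 ≡ 1 (mod 138)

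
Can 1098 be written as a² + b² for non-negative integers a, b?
3² + 33² (a=3, b=33)

Factorization: 1098 = 2 × 3^2 × 61
By Fermat: n is sum of two squares iff every prime p ≡ 3 (mod 4) appears to even power.
All primes ≡ 3 (mod 4) appear to even power.
Search a = 0, 1, 2, … for 1098 - a² a perfect square: first hit at a = 3: 1098 - 9 = 1089 = 33².
1098 = 3² + 33² = 9 + 1089 ✓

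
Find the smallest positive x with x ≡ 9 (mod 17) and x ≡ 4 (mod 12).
196

Using Chinese Remainder Theorem:
M = 17 × 12 = 204
M1 = 12, M2 = 17
y1 = 12^(-1) mod 17 = 10
y2 = 17^(-1) mod 12 = 5
x = (9×12×10 + 4×17×5) mod 204 = 196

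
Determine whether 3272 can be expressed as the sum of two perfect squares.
34² + 46² (a=34, b=46)

Factorization: 3272 = 2^3 × 409
By Fermat: n is sum of two squares iff every prime p ≡ 3 (mod 4) appears to even power.
All primes ≡ 3 (mod 4) appear to even power.
Search a = 0, 1, 2, … for 3272 - a² a perfect square: first hit at a = 34: 3272 - 1156 = 2116 = 46².
3272 = 34² + 46² = 1156 + 2116 ✓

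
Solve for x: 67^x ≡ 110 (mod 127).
17

Baby-step giant-step with step n = ⌈√127⌉ = 12.
Baby steps 67^j mod 127 (j:value) for j=0..11: 0:1, 1:67, 2:44, 3:27, 4:31, 5:45, 6:94, 7:75, 8:72, 9:125, 10:120, 11:39.
Giant-step multiplier: 67^(-12) ≡ 67^(126-12) = 67^114 ≡ 87 (mod 127).
Giant steps γ_i = 110·87^i mod 127: γ_0=110, γ_1=45 (in table at j=5).
x = i·n + j = 1·12 + 5 = 17.
Check: 67^17 ≡ 110 (mod 127).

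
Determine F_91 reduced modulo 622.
367

Matrix identity: Q^n = [[F_(n+1), F_n], [F_n, F_(n-1)]] with Q = [[1,1],[1,0]].
n = 91 = 1011011₂. Square-and-multiply, entries mod 622:
Q^1 = [[1,1],[1,0]]
Q^2 = (Q^1)² = [[2,1],[1,1]]
Q^5 = (Q^2)²·Q = [[8,5],[5,3]]
Q^11 = (Q^5)²·Q = [[144,89],[89,55]]
Q^22 = (Q^11)² = [[45,295],[295,372]]
Q^45 = (Q^22)²·Q = [[585,104],[104,481]]
Q^91 = (Q^45)²·Q = [[515,367],[367,148]]
F_91 mod 622 = Q^91[0][1] = 367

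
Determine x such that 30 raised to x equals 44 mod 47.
7

Baby-step giant-step with step n = ⌈√47⌉ = 7.
Baby steps 30^j mod 47 (j:value) for j=0..6: 0:1, 1:30, 2:7, 3:22, 4:2, 5:13, 6:14.
Giant-step multiplier: 30^(-7) ≡ 30^(46-7) = 30^39 ≡ 31 (mod 47).
Giant steps γ_i = 44·31^i mod 47: γ_0=44, γ_1=1 (in table at j=0).
x = i·n + j = 1·7 + 0 = 7.
Check: 30^7 ≡ 44 (mod 47).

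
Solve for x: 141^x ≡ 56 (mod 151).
11

Baby-step giant-step with step n = ⌈√151⌉ = 13.
Baby steps 141^j mod 151 (j:value) for j=0..12: 0:1, 1:141, 2:100, 3:57, 4:34, 5:113, 6:78, 7:126, 8:99, 9:67, 10:85, 11:56, 12:44.
h = 56 is already in the table at j=11, so x = 11.
Check: 141^11 ≡ 56 (mod 151).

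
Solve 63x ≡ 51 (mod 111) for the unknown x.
x ≡ 29 (mod 37)

gcd(63, 111) = 3, which divides 51, so solutions exist.
Divide through by 3: 21x ≡ 17 (mod 37).
Find 21^(-1) mod 37 by the extended Euclidean algorithm:
37 = 1 × 21 + 16  ⟹  16 = (1)·37 + (-1)·21
21 = 1 × 16 + 5  ⟹  5 = (-1)·37 + (2)·21
16 = 3 × 5 + 1  ⟹  1 = (4)·37 + (-7)·21
So (-7)·21 ≡ 1 (mod 37), i.e. 21^(-1) ≡ -7 ≡ 30 (mod 37).
x ≡ 30 × 17 = 510 ≡ 29 (mod 37).
Check: 63 × 29 = 1827 ≡ 51 (mod 111).
x ≡ 29 (mod 37), giving 3 solutions mod 111.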